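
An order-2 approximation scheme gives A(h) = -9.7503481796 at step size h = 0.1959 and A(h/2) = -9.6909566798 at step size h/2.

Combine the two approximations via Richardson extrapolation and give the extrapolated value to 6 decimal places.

-9.671160

Leading term ∝ h^2; use weight 4 = 2^2.
Top: 4(-9.6909566798) − (-9.7503481796) = -29.0134785396
Denominator 4 − 1 = 3.
Result: -9.6711595132
Correction |R − A(h/2)| = 1.980e-02; gap |A(h/2) − A(h)| = 5.939e-02.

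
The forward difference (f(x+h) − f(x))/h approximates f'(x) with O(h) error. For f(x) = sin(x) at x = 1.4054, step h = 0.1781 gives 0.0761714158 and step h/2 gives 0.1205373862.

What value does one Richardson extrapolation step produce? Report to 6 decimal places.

0.164903

Error is O(h^1); halving h shrinks it by 2^1 = 2.
Weighted: 0.2410747724 − 0.0761714158 = 0.1649033566
Divide by 2^1 − 1 = 1.
Result: 0.1649033566
Shift from A(h/2): +0.0443659704.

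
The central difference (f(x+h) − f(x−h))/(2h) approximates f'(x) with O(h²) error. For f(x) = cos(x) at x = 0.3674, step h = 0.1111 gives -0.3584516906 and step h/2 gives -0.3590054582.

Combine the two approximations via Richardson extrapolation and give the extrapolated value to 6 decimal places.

-0.359190

r = 2, so 2^r = 4.
Difference of the inputs: -0.3590054582 − (-0.3584516906) = -0.0005537676
Correction (A(h/2) − A(h))/(4 − 1) = (-0.0005537676)/3 = -0.0001845892
R = A(h/2) + (A(h/2) − A(h))/3 = -0.3590054582 − 0.0001845892 = -0.3591900474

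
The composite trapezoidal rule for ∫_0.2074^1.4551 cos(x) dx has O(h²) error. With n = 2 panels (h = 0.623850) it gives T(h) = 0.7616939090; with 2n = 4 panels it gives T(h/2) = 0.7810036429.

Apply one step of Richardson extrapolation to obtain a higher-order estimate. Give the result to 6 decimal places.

Leading term ∝ h^2; use weight 4 = 2^2.
Weighted: 3.1240145716 − 0.7616939090 = 2.3623206626
R = 2.3623206626/3 = 0.7874402209

0.787440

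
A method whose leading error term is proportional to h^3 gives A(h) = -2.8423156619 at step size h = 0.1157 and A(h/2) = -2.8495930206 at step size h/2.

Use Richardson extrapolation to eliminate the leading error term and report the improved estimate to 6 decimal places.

r = 3: numerator weight 8, denominator 7.
8×(-2.8495930206) = -22.7967441648; (-22.7967441648) − (-2.8423156619) = -19.9544285029
Divide by 2^3 − 1 = 7.
Result: -2.8506326433
Correction |R − A(h/2)| = 1.040e-03; gap |A(h/2) − A(h)| = 7.277e-03.

-2.850633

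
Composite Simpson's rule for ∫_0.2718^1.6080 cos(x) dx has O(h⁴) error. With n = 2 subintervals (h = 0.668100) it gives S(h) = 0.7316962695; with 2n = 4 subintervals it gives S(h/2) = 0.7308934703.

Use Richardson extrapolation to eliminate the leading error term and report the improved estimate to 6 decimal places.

Order 4 gives 2^r = 16 and 2^r − 1 = 15.
2^4 × A(h/2) = 11.6942955248; minus A(h) gives 10.9625992553.
Divide by 2^4 − 1 = 15.
Extrapolated: 10.9625992553 / 15 = 0.7308399504

0.730840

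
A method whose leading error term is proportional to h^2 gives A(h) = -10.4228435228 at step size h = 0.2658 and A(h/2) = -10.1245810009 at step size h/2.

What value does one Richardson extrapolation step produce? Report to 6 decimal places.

-10.025160

The method has order 2: 2^2 = 4.
Weighted: (-40.4983240036) − (-10.4228435228) = -30.0754804808
Divide by 2^2 − 1 = 3.
(-30.0754804808) ÷ 3 = -10.0251601603
Shift from A(h/2): +0.0994208406.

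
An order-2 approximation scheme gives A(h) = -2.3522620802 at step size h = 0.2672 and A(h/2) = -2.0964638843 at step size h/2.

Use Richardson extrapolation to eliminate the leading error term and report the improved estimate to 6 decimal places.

Leading term ∝ h^2; use weight 4 = 2^2.
A(h/2) − A(h) = -2.0964638843 − (-2.3522620802) = 0.2557981959
Correction (A(h/2) − A(h))/(4 − 1) = 0.2557981959/3 = 0.0852660653
R = -2.0964638843 + 0.0852660653 = -2.0111978190

-2.011198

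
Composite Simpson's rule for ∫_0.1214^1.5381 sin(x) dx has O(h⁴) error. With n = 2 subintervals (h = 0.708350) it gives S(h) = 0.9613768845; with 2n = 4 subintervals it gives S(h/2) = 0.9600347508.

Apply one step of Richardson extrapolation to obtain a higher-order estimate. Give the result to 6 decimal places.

r = 4, so 2^r = 16.
2^4·A(h/2) = 15.3605560128; minus A(h) gives 14.3991791283.
(16·0.9600347508 − 0.9613768845)/(16 − 1) = 0.9599452752

0.959945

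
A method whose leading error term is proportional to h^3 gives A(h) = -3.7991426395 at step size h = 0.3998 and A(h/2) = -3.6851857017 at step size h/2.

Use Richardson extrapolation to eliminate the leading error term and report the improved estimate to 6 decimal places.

-3.668906

Leading term ∝ h^3; use weight 8 = 2^3.
Numerator 8*A(h/2) − A(h) = 8*(-3.6851857017) − (-3.7991426395) = -25.6823429741
Extrapolated: (-25.6823429741) / 7 = -3.6689061392
Shift from A(h/2): +0.0162795625.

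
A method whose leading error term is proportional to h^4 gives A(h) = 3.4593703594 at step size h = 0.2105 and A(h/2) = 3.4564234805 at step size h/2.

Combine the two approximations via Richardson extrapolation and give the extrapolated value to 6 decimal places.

3.456227

The method has order 4: 2^4 = 16.
Top: 16(3.4564234805) − (3.4593703594) = 51.8434053286
Denominator 16 − 1 = 15.
Result: 3.4562270219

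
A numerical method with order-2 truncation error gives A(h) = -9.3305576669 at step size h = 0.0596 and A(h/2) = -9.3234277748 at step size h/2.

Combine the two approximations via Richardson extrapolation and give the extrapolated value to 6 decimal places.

r = 2, so 2^r = 4.
4*(-9.3234277748) = -37.2937110992; subtract (-9.3305576669) → -27.9631534323
Divide by 2^2 − 1 = 3.
R = (-27.9631534323)/3 = -9.3210511441
Correction |R − A(h/2)| = 2.377e-03; gap |A(h/2) − A(h)| = 7.130e-03.

-9.321051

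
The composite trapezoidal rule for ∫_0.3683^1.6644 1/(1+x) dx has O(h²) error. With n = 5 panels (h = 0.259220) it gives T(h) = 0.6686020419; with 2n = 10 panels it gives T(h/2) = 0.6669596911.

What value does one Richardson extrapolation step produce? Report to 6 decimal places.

0.666412

Order 2 gives 2^r = 4 and 2^r − 1 = 3.
Top: 4(0.6669596911) − (0.6686020419) = 1.9992367225
(4 × 0.6669596911 − 0.6686020419)/(4 − 1) = 0.6664122408
Gap between inputs: 1.642e-03; correction applied: −0.0005474503.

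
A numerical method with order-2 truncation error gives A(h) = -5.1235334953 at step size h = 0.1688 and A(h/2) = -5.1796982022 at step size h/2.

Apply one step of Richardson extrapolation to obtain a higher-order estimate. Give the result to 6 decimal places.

Leading term ∝ h^2; use weight 4 = 2^2.
Top: 4(-5.1796982022) − (-5.1235334953) = -15.5952593135
(4*(-5.1796982022) − (-5.1235334953))/(4 − 1) = -5.1984197712
Gap between inputs: 5.616e-02; correction applied: −0.0187215690.

-5.198420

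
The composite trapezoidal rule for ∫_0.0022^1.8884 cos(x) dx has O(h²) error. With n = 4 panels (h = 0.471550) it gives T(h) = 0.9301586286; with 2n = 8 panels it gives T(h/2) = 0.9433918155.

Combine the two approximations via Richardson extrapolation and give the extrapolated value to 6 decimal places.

The method has order 2: 2^2 = 4.
A(h/2) − A(h) = 0.9433918155 − 0.9301586286 = 0.0132331869
Divide by 2^2 − 1 = 3: 0.0132331869/3 = 0.0044110623
R = 0.9433918155 + 0.0044110623 = 0.9478028778
Gap between inputs: 1.323e-02; correction applied: +0.0044110623.

0.947803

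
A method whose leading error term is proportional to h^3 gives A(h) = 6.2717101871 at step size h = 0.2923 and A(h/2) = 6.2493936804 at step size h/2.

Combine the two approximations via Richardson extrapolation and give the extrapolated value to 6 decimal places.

6.246206

With r = 3 the leading error scales as h^3, so the weight is 2^3 = 8.
Numerator 8*A(h/2) − A(h) = 8*6.2493936804 − 6.2717101871 = 43.7234392561
Divide by 2^3 − 1 = 7.
43.7234392561 ÷ 7 = 6.2462056080
Gap between inputs: 2.232e-02; correction applied: −0.0031880724.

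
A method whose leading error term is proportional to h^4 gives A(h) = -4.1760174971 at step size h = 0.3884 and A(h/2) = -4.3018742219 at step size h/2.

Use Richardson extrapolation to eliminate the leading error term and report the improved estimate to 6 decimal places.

Error is O(h^4); halving h shrinks it by 2^4 = 16.
16*(-4.3018742219) = -68.8299875504; subtract (-4.1760174971) → -64.6539700533
Divide by 2^4 − 1 = 15.
R = (-64.6539700533)/15 = -4.3102646702

-4.310265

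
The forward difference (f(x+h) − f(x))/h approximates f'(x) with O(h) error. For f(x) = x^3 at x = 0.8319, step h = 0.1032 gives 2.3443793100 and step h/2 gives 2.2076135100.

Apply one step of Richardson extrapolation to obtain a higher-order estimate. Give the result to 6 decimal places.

2.070848

Error is O(h^1); halving h shrinks it by 2^1 = 2.
Difference of the inputs: 2.2076135100 − 2.3443793100 = -0.1367658000
Divide by 2^1 − 1 = 1: (-0.1367658000)/1 = -0.1367658000
R = 2.2076135100 − 0.1367658000 = 2.0708477100
Correction |R − A(h/2)| = 1.368e-01; gap |A(h/2) − A(h)| = 1.368e-01.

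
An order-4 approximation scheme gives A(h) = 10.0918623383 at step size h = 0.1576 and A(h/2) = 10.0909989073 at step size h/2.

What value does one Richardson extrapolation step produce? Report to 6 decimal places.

Leading term ∝ h^4; use weight 16 = 2^4.
Weighted: 161.4559825168 − 10.0918623383 = 151.3641201785
R = 151.3641201785/15 = 10.0909413452
Gap between inputs: 8.634e-04; correction applied: −0.0000575621.

10.090941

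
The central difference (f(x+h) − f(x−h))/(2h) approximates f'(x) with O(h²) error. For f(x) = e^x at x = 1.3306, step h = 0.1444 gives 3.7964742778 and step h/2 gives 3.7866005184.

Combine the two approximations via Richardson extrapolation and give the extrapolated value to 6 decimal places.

Method order is 2; weight 2^2 = 4.
Numerator 4×A(h/2) − A(h) = 4×3.7866005184 − 3.7964742778 = 11.3499277958
Divide by 2^2 − 1 = 3.
11.3499277958 ÷ 3 = 3.7833092653
Gap between inputs: 9.874e-03; correction applied: −0.0032912531.

3.783309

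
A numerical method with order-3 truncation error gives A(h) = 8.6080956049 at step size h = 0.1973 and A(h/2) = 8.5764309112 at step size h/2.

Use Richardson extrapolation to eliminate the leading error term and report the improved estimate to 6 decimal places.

8.571907

Leading term ∝ h^3; use weight 8 = 2^3.
2^3 × A(h/2) = 68.6114472896; minus A(h) gives 60.0033516847.
Divide by 2^3 − 1 = 7.
Extrapolated: 60.0033516847 / 7 = 8.5719073835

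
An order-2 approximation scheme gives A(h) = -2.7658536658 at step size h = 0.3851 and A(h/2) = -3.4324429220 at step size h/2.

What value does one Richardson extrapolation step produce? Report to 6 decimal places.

-3.654639

Order 2 gives 2^r = 4 and 2^r − 1 = 3.
A(h/2) − A(h) = -3.4324429220 − (-2.7658536658) = -0.6665892562
Correction (A(h/2) − A(h))/(4 − 1) = (-0.6665892562)/3 = -0.2221964187
R = A(h/2) + (A(h/2) − A(h))/3 = -3.4324429220 − 0.2221964187 = -3.6546393407
Correction |R − A(h/2)| = 2.222e-01; gap |A(h/2) − A(h)| = 6.666e-01.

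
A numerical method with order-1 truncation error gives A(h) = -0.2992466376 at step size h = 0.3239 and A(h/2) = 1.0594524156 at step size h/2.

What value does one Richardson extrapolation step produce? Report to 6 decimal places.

The method has order 1: 2^1 = 2.
Difference of the inputs: 1.0594524156 − (-0.2992466376) = 1.3586990532
Divide by 2^1 − 1 = 1: 1.3586990532/1 = 1.3586990532
R = 1.0594524156 + 1.3586990532 = 2.4181514688
Correction |R − A(h/2)| = 1.359e+00; gap |A(h/2) − A(h)| = 1.359e+00.

2.418151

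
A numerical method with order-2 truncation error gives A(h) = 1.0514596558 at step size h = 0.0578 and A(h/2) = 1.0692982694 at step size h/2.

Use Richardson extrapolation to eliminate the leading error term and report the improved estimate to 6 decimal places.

1.075244

Leading term ∝ h^2; use weight 4 = 2^2.
Difference of the inputs: 1.0692982694 − 1.0514596558 = 0.0178386136
Correction (A(h/2) − A(h))/(4 − 1) = 0.0178386136/3 = 0.0059462045
R = A(h/2) + (A(h/2) − A(h))/3 = 1.0692982694 + 0.0059462045 = 1.0752444739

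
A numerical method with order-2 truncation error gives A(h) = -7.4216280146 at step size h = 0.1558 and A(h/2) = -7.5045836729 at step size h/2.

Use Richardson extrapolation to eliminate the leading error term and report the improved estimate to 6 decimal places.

-7.532236

Order 2 gives 2^r = 4 and 2^r − 1 = 3.
Difference of the inputs: -7.5045836729 − (-7.4216280146) = -0.0829556583
Correction (A(h/2) − A(h))/(4 − 1) = (-0.0829556583)/3 = -0.0276518861
R = -7.5045836729 − 0.0276518861 = -7.5322355590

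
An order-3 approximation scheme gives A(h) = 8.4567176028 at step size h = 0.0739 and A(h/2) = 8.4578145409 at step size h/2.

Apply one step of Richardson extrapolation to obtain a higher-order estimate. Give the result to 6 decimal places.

8.457971

Order 3 gives 2^r = 8 and 2^r − 1 = 7.
Numerator 8 × A(h/2) − A(h) = 8 × 8.4578145409 − 8.4567176028 = 59.2057987244
Divide by 2^3 − 1 = 7.
59.2057987244 ÷ 7 = 8.4579712463
Correction |R − A(h/2)| = 1.567e-04; gap |A(h/2) − A(h)| = 1.097e-03.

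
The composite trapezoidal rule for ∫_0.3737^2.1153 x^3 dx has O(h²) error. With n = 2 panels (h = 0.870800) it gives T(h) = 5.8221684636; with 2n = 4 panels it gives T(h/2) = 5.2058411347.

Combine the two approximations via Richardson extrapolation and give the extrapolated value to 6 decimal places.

5.000399

The method has order 2: 2^2 = 4.
Difference of the inputs: 5.2058411347 − 5.8221684636 = -0.6163273289
Correction (A(h/2) − A(h))/(4 − 1) = (-0.6163273289)/3 = -0.2054424430
R = 5.2058411347 − 0.2054424430 = 5.0003986917
Gap between inputs: 6.163e-01; correction applied: −0.2054424430.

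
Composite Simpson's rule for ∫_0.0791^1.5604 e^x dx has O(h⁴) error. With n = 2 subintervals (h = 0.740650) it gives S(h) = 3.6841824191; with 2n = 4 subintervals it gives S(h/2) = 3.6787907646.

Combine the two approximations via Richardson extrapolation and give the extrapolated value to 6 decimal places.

Leading term ∝ h^4; use weight 16 = 2^4.
Weighted: 58.8606522336 − 3.6841824191 = 55.1764698145
(16*3.6787907646 − 3.6841824191)/(16 − 1) = 3.6784313210

3.678431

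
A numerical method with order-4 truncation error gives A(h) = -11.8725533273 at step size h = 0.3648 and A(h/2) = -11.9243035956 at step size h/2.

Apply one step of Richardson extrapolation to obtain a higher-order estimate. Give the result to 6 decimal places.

Method order is 4; weight 2^4 = 16.
Numerator 16·A(h/2) − A(h) = 16·(-11.9243035956) − (-11.8725533273) = -178.9163042023
(16·(-11.9243035956) − (-11.8725533273))/(16 − 1) = -11.9277536135
Correction |R − A(h/2)| = 3.450e-03; gap |A(h/2) − A(h)| = 5.175e-02.

-11.927754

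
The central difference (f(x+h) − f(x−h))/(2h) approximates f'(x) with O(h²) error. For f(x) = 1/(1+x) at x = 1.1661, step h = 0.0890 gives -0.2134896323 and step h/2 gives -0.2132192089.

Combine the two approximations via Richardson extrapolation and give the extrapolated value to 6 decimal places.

-0.213129

Order 2 gives 2^r = 4 and 2^r − 1 = 3.
Numerator 4·A(h/2) − A(h) = 4·(-0.2132192089) − (-0.2134896323) = -0.6393872033
R = (-0.6393872033)/3 = -0.2131290678
Gap between inputs: 2.704e-04; correction applied: +0.0000901411.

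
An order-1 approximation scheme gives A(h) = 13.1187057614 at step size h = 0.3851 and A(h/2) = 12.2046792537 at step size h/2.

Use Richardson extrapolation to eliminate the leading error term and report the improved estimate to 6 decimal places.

r = 1, so 2^r = 2.
2 × 12.2046792537 − 13.1187057614 = 11.2906527460
R = 11.2906527460/1 = 11.2906527460

11.290653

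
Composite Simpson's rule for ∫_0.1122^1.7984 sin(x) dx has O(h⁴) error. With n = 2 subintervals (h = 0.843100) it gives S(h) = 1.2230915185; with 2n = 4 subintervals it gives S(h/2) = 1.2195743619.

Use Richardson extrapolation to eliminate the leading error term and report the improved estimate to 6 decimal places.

r = 4: numerator weight 16, denominator 15.
16×1.2195743619 = 19.5131897904; subtract 1.2230915185 → 18.2900982719
Extrapolated: 18.2900982719 / 15 = 1.2193398848
Correction |R − A(h/2)| = 2.345e-04; gap |A(h/2) − A(h)| = 3.517e-03.

1.219340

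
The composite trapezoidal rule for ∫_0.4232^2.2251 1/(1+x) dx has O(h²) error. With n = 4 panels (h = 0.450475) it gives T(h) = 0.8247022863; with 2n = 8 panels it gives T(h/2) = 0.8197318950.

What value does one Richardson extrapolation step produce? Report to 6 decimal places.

0.818075

r = 2: numerator weight 4, denominator 3.
A(h/2) − A(h) = 0.8197318950 − 0.8247022863 = -0.0049703913
Divide by 2^2 − 1 = 3: (-0.0049703913)/3 = -0.0016567971
R = A(h/2) + (A(h/2) − A(h))/3 = 0.8197318950 − 0.0016567971 = 0.8180750979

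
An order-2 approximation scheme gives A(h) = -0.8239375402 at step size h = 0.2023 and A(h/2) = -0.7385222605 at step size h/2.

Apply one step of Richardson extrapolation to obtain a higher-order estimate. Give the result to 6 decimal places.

-0.710051

With r = 2 the leading error scales as h^2, so the weight is 2^2 = 4.
Weighted: (-2.9540890420) − (-0.8239375402) = -2.1301515018
Divide by 2^2 − 1 = 3.
So the Richardson estimate is -0.7100505006.
Shift from A(h/2): +0.0284717599.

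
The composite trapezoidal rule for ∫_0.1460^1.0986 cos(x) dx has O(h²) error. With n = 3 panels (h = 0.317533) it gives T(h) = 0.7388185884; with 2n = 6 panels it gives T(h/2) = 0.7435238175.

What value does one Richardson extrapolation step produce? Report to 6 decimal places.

0.745092

r = 2: numerator weight 4, denominator 3.
4 × 0.7435238175 = 2.9740952700; subtract 0.7388185884 → 2.2352766816
Divide by 2^2 − 1 = 3.
2.2352766816 ÷ 3 = 0.7450922272
Correction |R − A(h/2)| = 1.568e-03; gap |A(h/2) − A(h)| = 4.705e-03.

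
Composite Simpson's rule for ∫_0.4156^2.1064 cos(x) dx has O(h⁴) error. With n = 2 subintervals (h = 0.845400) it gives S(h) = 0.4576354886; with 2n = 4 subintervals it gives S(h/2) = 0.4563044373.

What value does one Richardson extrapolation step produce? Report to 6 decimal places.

Order 4 gives 2^r = 16 and 2^r − 1 = 15.
16·0.4563044373 = 7.3008709968; subtract 0.4576354886 → 6.8432355082
Divide by 2^4 − 1 = 15.
(16·0.4563044373 − 0.4576354886)/(16 − 1) = 0.4562157005

0.456216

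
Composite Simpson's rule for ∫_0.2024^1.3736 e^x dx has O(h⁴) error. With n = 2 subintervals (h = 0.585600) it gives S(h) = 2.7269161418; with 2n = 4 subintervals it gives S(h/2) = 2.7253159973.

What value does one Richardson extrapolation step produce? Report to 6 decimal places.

2.725209

Method order is 4; weight 2^4 = 16.
16×2.7253159973 = 43.6050559568; subtract 2.7269161418 → 40.8781398150
R = 40.8781398150/15 = 2.7252093210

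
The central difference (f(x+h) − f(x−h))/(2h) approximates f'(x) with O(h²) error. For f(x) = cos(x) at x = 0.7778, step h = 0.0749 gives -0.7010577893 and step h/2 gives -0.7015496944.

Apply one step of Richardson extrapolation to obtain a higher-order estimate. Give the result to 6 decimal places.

-0.701714

With r = 2 the leading error scales as h^2, so the weight is 2^2 = 4.
4 × (-0.7015496944) = -2.8061987776; (-2.8061987776) − (-0.7010577893) = -2.1051409883
Denominator 4 − 1 = 3.
So the Richardson estimate is -0.7017136628.
Shift from A(h/2): −0.0001639684.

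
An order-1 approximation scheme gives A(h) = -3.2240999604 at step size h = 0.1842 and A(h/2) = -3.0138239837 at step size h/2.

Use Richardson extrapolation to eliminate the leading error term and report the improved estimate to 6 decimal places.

-2.803548

The method has order 1: 2^1 = 2.
Difference of the inputs: -3.0138239837 − (-3.2240999604) = 0.2102759767
Correction (A(h/2) − A(h))/(2 − 1) = 0.2102759767/1 = 0.2102759767
R = A(h/2) + (A(h/2) − A(h))/1 = -3.0138239837 + 0.2102759767 = -2.8035480070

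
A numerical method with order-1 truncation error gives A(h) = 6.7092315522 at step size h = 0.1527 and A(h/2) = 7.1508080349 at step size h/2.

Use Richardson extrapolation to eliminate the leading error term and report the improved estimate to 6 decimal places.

r = 1, so 2^r = 2.
2*7.1508080349 = 14.3016160698; 14.3016160698 − 6.7092315522 = 7.5923845176
7.5923845176 ÷ 1 = 7.5923845176
Correction |R − A(h/2)| = 4.416e-01; gap |A(h/2) − A(h)| = 4.416e-01.

7.592385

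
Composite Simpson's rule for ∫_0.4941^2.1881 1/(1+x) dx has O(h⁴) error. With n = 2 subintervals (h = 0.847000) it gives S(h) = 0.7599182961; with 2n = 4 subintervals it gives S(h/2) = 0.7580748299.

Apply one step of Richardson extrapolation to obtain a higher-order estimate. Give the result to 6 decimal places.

0.757952

Method order is 4; weight 2^4 = 16.
16×0.7580748299 = 12.1291972784; subtract 0.7599182961 → 11.3692789823
Divide by 2^4 − 1 = 15.
11.3692789823 ÷ 15 = 0.7579519322
Gap between inputs: 1.843e-03; correction applied: −0.0001228977.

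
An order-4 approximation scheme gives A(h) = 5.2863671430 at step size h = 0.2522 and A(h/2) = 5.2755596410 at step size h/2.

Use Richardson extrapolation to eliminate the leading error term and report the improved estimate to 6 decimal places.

Method order is 4; weight 2^4 = 16.
16 × 5.2755596410 − 5.2863671430 = 79.1225871130
79.1225871130 ÷ 15 = 5.2748391409
Correction |R − A(h/2)| = 7.205e-04; gap |A(h/2) − A(h)| = 1.081e-02.

5.274839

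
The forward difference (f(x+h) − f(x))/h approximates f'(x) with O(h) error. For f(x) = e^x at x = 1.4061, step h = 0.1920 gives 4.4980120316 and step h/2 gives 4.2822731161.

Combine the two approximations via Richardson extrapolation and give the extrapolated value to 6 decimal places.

4.066534

The method has order 1: 2^1 = 2.
2×4.2822731161 − 4.4980120316 = 4.0665342006
Denominator 2 − 1 = 1.
Result: 4.0665342006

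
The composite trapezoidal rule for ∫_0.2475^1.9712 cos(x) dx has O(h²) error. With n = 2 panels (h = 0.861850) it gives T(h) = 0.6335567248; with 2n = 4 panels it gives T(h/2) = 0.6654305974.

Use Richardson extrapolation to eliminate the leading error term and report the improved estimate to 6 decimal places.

Order 2 gives 2^r = 4 and 2^r − 1 = 3.
2^2*A(h/2) = 2.6617223896; minus A(h) gives 2.0281656648.
(4*0.6654305974 − 0.6335567248)/(4 − 1) = 0.6760552216
Gap between inputs: 3.187e-02; correction applied: +0.0106246242.

0.676055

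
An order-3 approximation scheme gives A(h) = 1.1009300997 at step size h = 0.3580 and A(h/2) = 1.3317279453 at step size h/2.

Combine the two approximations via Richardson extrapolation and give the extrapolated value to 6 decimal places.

1.364699

Method order is 3; weight 2^3 = 8.
A(h/2) − A(h) = 1.3317279453 − 1.1009300997 = 0.2307978456
Correction (A(h/2) − A(h))/(8 − 1) = 0.2307978456/7 = 0.0329711208
R = A(h/2) + (A(h/2) − A(h))/7 = 1.3317279453 + 0.0329711208 = 1.3646990661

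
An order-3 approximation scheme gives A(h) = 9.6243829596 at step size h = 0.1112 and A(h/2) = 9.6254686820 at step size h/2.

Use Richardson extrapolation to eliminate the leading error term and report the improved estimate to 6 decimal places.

Leading term ∝ h^3; use weight 8 = 2^3.
8·9.6254686820 − 9.6243829596 = 67.3793664964
Extrapolated: 67.3793664964 / 7 = 9.6256237852
Gap between inputs: 1.086e-03; correction applied: +0.0001551032.

9.625624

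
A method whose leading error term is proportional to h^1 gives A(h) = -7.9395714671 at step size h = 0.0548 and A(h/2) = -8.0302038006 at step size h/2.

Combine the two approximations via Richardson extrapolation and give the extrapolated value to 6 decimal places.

r = 1: numerator weight 2, denominator 1.
Top: 2(-8.0302038006) − (-7.9395714671) = -8.1208361341
(-8.1208361341) ÷ 1 = -8.1208361341
Correction |R − A(h/2)| = 9.063e-02; gap |A(h/2) − A(h)| = 9.063e-02.

-8.120836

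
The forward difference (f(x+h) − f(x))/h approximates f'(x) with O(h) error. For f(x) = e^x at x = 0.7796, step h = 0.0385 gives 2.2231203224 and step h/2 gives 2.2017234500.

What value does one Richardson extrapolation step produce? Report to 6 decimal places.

Method order is 1; weight 2^1 = 2.
2·2.2017234500 − 2.2231203224 = 2.1803265776
Extrapolated: 2.1803265776 / 1 = 2.1803265776
Correction |R − A(h/2)| = 2.140e-02; gap |A(h/2) − A(h)| = 2.140e-02.

2.180327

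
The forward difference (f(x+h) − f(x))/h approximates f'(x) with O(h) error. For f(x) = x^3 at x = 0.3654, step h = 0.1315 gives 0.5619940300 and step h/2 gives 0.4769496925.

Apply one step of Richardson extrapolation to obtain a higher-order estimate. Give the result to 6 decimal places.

Error is O(h^1); halving h shrinks it by 2^1 = 2.
Numerator 2×A(h/2) − A(h) = 2×0.4769496925 − 0.5619940300 = 0.3919053550
0.3919053550 ÷ 1 = 0.3919053550

0.391905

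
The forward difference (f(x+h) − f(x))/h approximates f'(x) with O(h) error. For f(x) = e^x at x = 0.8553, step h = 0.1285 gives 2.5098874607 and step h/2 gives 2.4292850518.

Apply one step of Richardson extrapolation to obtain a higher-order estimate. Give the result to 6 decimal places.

Error is O(h^1); halving h shrinks it by 2^1 = 2.
2·2.4292850518 = 4.8585701036; 4.8585701036 − 2.5098874607 = 2.3486826429
(2·2.4292850518 − 2.5098874607)/(2 − 1) = 2.3486826429

2.348683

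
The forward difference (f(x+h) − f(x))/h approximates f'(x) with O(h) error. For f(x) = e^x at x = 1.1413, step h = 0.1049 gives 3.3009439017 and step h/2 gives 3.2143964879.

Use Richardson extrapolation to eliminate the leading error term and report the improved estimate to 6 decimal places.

3.127849

Leading term ∝ h^1; use weight 2 = 2^1.
2 × 3.2143964879 = 6.4287929758; 6.4287929758 − 3.3009439017 = 3.1278490741
Divide by 2^1 − 1 = 1.
Extrapolated: 3.1278490741 / 1 = 3.1278490741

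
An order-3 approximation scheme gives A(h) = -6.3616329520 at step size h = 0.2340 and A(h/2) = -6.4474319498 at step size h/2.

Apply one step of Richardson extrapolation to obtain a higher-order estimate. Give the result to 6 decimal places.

Order 3 gives 2^r = 8 and 2^r − 1 = 7.
8×(-6.4474319498) − (-6.3616329520) = -45.2178226464
Divide by 2^3 − 1 = 7.
(-45.2178226464) ÷ 7 = -6.4596889495

-6.459689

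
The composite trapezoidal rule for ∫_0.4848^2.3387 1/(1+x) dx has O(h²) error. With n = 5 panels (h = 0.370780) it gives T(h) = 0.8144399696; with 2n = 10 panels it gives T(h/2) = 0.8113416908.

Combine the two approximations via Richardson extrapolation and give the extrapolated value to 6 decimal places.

Error is O(h^2); halving h shrinks it by 2^2 = 4.
2^2×A(h/2) = 3.2453667632; minus A(h) gives 2.4309267936.
Denominator 4 − 1 = 3.
So the Richardson estimate is 0.8103089312.
Gap between inputs: 3.098e-03; correction applied: −0.0010327596.

0.810309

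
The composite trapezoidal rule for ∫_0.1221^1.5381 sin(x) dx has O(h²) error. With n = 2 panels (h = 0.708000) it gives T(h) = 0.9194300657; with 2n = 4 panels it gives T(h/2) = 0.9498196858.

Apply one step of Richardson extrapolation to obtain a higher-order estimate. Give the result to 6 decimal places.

Leading term ∝ h^2; use weight 4 = 2^2.
Weighted: 3.7992787432 − 0.9194300657 = 2.8798486775
(4·0.9498196858 − 0.9194300657)/(4 − 1) = 0.9599495592

0.959950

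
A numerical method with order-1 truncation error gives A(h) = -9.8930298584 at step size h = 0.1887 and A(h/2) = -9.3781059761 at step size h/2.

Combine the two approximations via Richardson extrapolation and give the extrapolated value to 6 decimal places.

r = 1: numerator weight 2, denominator 1.
2*(-9.3781059761) = -18.7562119522; (-18.7562119522) − (-9.8930298584) = -8.8631820938
Divide by 2^1 − 1 = 1.
So the Richardson estimate is -8.8631820938.

-8.863182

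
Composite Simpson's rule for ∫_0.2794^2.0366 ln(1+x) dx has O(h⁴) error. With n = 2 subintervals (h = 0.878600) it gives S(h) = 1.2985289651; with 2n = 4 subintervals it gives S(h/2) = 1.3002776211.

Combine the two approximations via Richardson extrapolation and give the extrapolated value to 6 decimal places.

1.300394

r = 4, so 2^r = 16.
A(h/2) − A(h) = 1.3002776211 − 1.2985289651 = 0.0017486560
Correction (A(h/2) − A(h))/(16 − 1) = 0.0017486560/15 = 0.0001165771
R = A(h/2) + (A(h/2) − A(h))/15 = 1.3002776211 + 0.0001165771 = 1.3003941982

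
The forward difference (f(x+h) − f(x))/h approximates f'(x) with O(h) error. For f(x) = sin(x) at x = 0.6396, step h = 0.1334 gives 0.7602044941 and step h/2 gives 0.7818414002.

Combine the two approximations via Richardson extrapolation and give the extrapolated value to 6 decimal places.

Method order is 1; weight 2^1 = 2.
2^1×A(h/2) = 1.5636828004; minus A(h) gives 0.8034783063.
0.8034783063 ÷ 1 = 0.8034783063

0.803478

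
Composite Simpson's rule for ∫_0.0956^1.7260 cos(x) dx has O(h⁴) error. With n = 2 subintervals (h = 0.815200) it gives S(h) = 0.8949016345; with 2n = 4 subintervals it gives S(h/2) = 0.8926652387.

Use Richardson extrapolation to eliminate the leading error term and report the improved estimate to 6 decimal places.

0.892516

Leading term ∝ h^4; use weight 16 = 2^4.
16×0.8926652387 = 14.2826438192; subtract 0.8949016345 → 13.3877421847
Extrapolated: 13.3877421847 / 15 = 0.8925161456
Correction |R − A(h/2)| = 1.491e-04; gap |A(h/2) − A(h)| = 2.236e-03.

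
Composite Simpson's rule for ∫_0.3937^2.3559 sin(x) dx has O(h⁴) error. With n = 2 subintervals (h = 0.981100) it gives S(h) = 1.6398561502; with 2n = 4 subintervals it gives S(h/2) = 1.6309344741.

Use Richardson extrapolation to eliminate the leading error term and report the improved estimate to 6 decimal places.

With r = 4 the leading error scales as h^4, so the weight is 2^4 = 16.
Numerator 16*A(h/2) − A(h) = 16*1.6309344741 − 1.6398561502 = 24.4550954354
Denominator 16 − 1 = 15.
Extrapolated: 24.4550954354 / 15 = 1.6303396957

1.630340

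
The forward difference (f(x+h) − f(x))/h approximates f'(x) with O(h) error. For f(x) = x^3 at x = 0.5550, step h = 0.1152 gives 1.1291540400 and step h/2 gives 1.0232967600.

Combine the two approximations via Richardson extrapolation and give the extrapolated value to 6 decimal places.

Error is O(h^1); halving h shrinks it by 2^1 = 2.
2·1.0232967600 = 2.0465935200; subtract 1.1291540400 → 0.9174394800
Denominator 2 − 1 = 1.
(2·1.0232967600 − 1.1291540400)/(2 − 1) = 0.9174394800

0.917439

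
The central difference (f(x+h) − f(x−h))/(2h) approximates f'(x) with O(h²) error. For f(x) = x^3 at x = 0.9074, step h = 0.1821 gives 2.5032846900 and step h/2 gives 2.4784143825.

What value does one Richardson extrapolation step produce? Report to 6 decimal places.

2.470124

Order 2 gives 2^r = 4 and 2^r − 1 = 3.
Numerator 4 × A(h/2) − A(h) = 4 × 2.4784143825 − 2.5032846900 = 7.4103728400
Extrapolated: 7.4103728400 / 3 = 2.4701242800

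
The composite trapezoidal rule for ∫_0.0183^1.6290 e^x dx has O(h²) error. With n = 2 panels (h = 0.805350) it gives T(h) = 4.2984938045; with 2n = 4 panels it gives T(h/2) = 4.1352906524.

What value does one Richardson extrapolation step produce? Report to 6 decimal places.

The method has order 2: 2^2 = 4.
4 × 4.1352906524 = 16.5411626096; 16.5411626096 − 4.2984938045 = 12.2426688051
R = 12.2426688051/3 = 4.0808896017
Correction |R − A(h/2)| = 5.440e-02; gap |A(h/2) − A(h)| = 1.632e-01.

4.080890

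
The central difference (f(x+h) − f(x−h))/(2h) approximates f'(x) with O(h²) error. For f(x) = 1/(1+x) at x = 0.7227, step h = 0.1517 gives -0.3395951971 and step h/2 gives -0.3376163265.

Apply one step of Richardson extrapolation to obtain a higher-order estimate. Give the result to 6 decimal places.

Order 2 gives 2^r = 4 and 2^r − 1 = 3.
Top: 4(-0.3376163265) − (-0.3395951971) = -1.0108701089
Extrapolated: (-1.0108701089) / 3 = -0.3369567030

-0.336957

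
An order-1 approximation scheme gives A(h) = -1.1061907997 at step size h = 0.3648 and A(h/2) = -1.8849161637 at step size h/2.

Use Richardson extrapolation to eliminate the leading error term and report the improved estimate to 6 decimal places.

Order 1 gives 2^r = 2 and 2^r − 1 = 1.
Weighted: (-3.7698323274) − (-1.1061907997) = -2.6636415277
R = (-2.6636415277)/1 = -2.6636415277

-2.663642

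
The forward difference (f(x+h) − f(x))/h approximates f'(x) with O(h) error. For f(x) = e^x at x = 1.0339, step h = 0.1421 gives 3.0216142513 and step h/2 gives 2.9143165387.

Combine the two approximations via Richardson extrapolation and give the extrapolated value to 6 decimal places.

2.807019

Method order is 1; weight 2^1 = 2.
2·2.9143165387 = 5.8286330774; 5.8286330774 − 3.0216142513 = 2.8070188261
Denominator 2 − 1 = 1.
2.8070188261 ÷ 1 = 2.8070188261
Gap between inputs: 1.073e-01; correction applied: −0.1072977126.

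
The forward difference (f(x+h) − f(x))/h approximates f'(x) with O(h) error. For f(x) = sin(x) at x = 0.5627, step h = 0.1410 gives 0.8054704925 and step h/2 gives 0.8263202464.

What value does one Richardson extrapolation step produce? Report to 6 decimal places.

0.847170

r = 1, so 2^r = 2.
Numerator 2*A(h/2) − A(h) = 2*0.8263202464 − 0.8054704925 = 0.8471700003
Denominator 2 − 1 = 1.
Extrapolated: 0.8471700003 / 1 = 0.8471700003
Gap between inputs: 2.085e-02; correction applied: +0.0208497539.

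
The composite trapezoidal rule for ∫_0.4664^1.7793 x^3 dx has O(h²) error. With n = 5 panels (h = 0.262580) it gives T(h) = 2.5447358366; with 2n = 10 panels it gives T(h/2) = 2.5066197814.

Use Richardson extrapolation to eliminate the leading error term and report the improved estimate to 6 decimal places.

Leading term ∝ h^2; use weight 4 = 2^2.
A(h/2) − A(h) = 2.5066197814 − 2.5447358366 = -0.0381160552
Correction (A(h/2) − A(h))/(4 − 1) = (-0.0381160552)/3 = -0.0127053517
R = A(h/2) + (A(h/2) − A(h))/3 = 2.5066197814 − 0.0127053517 = 2.4939144297
Shift from A(h/2): −0.0127053517.

2.493914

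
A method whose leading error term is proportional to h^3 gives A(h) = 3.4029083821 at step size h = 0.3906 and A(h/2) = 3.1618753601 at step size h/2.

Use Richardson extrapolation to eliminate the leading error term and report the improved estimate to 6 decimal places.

Order 3 gives 2^r = 8 and 2^r − 1 = 7.
2^3×A(h/2) = 25.2950028808; minus A(h) gives 21.8920944987.
Extrapolated: 21.8920944987 / 7 = 3.1274420712

3.127442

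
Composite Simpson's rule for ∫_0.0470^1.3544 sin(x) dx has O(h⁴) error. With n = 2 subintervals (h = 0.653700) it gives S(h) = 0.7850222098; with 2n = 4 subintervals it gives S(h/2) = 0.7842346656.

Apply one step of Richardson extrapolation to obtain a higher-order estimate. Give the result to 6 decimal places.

r = 4, so 2^r = 16.
16×0.7842346656 = 12.5477546496; subtract 0.7850222098 → 11.7627324398
(16×0.7842346656 − 0.7850222098)/(16 − 1) = 0.7841821627

0.784182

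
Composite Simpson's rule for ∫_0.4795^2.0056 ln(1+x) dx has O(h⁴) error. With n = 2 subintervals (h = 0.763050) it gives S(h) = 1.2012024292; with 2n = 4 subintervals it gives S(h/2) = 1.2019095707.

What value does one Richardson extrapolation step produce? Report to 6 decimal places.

1.201957

Order 4 gives 2^r = 16 and 2^r − 1 = 15.
Numerator 16*A(h/2) − A(h) = 16*1.2019095707 − 1.2012024292 = 18.0293507020
Denominator 16 − 1 = 15.
R = 18.0293507020/15 = 1.2019567135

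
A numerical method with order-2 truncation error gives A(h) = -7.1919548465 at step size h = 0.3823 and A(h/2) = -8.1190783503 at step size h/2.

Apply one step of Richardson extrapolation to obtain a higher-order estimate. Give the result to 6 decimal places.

-8.428120

Order 2 gives 2^r = 4 and 2^r − 1 = 3.
Weighted: (-32.4763134012) − (-7.1919548465) = -25.2843585547
Extrapolated: (-25.2843585547) / 3 = -8.4281195182
Correction |R − A(h/2)| = 3.090e-01; gap |A(h/2) − A(h)| = 9.271e-01.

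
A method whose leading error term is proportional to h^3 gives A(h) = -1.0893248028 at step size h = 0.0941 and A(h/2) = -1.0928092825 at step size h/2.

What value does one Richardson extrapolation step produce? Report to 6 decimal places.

-1.093307

Order 3 gives 2^r = 8 and 2^r − 1 = 7.
8 × (-1.0928092825) = -8.7424742600; (-8.7424742600) − (-1.0893248028) = -7.6531494572
Denominator 8 − 1 = 7.
(8 × (-1.0928092825) − (-1.0893248028))/(8 − 1) = -1.0933070653
Gap between inputs: 3.484e-03; correction applied: −0.0004977828.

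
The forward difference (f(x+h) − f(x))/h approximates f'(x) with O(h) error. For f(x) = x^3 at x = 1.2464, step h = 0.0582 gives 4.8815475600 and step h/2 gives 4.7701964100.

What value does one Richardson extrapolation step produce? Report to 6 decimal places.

4.658845

The method has order 1: 2^1 = 2.
A(h/2) − A(h) = 4.7701964100 − 4.8815475600 = -0.1113511500
Correction (A(h/2) − A(h))/(2 − 1) = (-0.1113511500)/1 = -0.1113511500
R = 4.7701964100 − 0.1113511500 = 4.6588452600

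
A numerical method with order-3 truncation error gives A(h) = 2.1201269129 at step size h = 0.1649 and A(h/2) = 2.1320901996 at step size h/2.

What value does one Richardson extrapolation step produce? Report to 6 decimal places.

2.133799

Order 3 gives 2^r = 8 and 2^r − 1 = 7.
Top: 8(2.1320901996) − (2.1201269129) = 14.9365946839
Divide by 2^3 − 1 = 7.
Extrapolated: 14.9365946839 / 7 = 2.1337992406
Correction |R − A(h/2)| = 1.709e-03; gap |A(h/2) − A(h)| = 1.196e-02.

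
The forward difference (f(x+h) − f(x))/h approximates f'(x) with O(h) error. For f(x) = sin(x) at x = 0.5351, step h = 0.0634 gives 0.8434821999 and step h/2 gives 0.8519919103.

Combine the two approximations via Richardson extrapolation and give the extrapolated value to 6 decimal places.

0.860502

Error is O(h^1); halving h shrinks it by 2^1 = 2.
Numerator 2*A(h/2) − A(h) = 2*0.8519919103 − 0.8434821999 = 0.8605016207
Divide by 2^1 − 1 = 1.
0.8605016207 ÷ 1 = 0.8605016207
Correction |R − A(h/2)| = 8.510e-03; gap |A(h/2) − A(h)| = 8.510e-03.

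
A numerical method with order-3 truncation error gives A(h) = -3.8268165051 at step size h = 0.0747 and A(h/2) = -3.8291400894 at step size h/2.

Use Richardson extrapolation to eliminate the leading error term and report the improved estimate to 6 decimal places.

-3.829472

With r = 3 the leading error scales as h^3, so the weight is 2^3 = 8.
A(h/2) − A(h) = -3.8291400894 − (-3.8268165051) = -0.0023235843
Divide by 2^3 − 1 = 7: (-0.0023235843)/7 = -0.0003319406
R = A(h/2) + (A(h/2) − A(h))/7 = -3.8291400894 − 0.0003319406 = -3.8294720300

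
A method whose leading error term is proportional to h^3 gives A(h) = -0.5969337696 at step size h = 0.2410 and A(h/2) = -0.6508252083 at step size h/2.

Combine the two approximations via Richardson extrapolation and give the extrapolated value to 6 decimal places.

-0.658524

r = 3, so 2^r = 8.
A(h/2) − A(h) = -0.6508252083 − (-0.5969337696) = -0.0538914387
Correction (A(h/2) − A(h))/(8 − 1) = (-0.0538914387)/7 = -0.0076987770
R = A(h/2) + (A(h/2) − A(h))/7 = -0.6508252083 − 0.0076987770 = -0.6585239853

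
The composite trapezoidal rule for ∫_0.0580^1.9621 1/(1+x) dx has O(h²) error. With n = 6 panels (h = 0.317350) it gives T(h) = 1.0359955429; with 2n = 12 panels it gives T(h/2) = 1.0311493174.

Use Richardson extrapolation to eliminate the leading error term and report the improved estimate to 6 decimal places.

Error is O(h^2); halving h shrinks it by 2^2 = 4.
Numerator 4 × A(h/2) − A(h) = 4 × 1.0311493174 − 1.0359955429 = 3.0886017267
Divide by 2^2 − 1 = 3.
R = 3.0886017267/3 = 1.0295339089

1.029534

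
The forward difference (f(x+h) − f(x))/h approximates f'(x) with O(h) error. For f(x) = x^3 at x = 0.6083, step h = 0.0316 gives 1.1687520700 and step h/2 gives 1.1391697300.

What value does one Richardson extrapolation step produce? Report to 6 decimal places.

The method has order 1: 2^1 = 2.
A(h/2) − A(h) = 1.1391697300 − 1.1687520700 = -0.0295823400
Correction (A(h/2) − A(h))/(2 − 1) = (-0.0295823400)/1 = -0.0295823400
R = 1.1391697300 − 0.0295823400 = 1.1095873900
Gap between inputs: 2.958e-02; correction applied: −0.0295823400.

1.109587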